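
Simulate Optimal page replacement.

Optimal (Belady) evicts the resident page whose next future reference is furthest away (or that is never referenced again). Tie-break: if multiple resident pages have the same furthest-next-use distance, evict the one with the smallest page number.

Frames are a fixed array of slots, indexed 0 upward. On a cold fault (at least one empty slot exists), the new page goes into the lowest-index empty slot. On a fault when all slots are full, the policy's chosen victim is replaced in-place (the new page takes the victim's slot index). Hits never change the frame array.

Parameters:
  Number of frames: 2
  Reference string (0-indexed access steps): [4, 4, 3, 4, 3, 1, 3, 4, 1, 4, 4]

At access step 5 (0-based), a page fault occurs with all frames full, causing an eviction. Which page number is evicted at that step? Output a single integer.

Answer: 4

Derivation:
Step 0: ref 4 -> FAULT, frames=[4,-]
Step 1: ref 4 -> HIT, frames=[4,-]
Step 2: ref 3 -> FAULT, frames=[4,3]
Step 3: ref 4 -> HIT, frames=[4,3]
Step 4: ref 3 -> HIT, frames=[4,3]
Step 5: ref 1 -> FAULT, evict 4, frames=[1,3]
At step 5: evicted page 4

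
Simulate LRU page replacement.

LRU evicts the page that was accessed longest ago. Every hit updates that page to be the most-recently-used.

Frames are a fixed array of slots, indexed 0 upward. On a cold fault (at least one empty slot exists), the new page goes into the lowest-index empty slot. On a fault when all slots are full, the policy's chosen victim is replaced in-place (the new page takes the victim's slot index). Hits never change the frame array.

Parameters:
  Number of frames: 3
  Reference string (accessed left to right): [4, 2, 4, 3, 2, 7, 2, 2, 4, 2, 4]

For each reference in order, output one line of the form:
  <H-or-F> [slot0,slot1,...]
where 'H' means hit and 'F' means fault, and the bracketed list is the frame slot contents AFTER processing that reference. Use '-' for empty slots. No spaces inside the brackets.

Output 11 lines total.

F [4,-,-]
F [4,2,-]
H [4,2,-]
F [4,2,3]
H [4,2,3]
F [7,2,3]
H [7,2,3]
H [7,2,3]
F [7,2,4]
H [7,2,4]
H [7,2,4]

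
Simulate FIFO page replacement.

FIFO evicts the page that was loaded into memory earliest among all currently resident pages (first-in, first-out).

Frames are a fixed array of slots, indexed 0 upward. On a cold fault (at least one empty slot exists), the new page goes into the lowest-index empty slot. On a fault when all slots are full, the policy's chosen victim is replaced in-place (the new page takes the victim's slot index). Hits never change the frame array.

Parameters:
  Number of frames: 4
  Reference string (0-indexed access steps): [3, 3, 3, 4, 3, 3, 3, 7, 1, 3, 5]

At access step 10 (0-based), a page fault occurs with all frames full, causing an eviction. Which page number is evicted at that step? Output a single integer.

Step 0: ref 3 -> FAULT, frames=[3,-,-,-]
Step 1: ref 3 -> HIT, frames=[3,-,-,-]
Step 2: ref 3 -> HIT, frames=[3,-,-,-]
Step 3: ref 4 -> FAULT, frames=[3,4,-,-]
Step 4: ref 3 -> HIT, frames=[3,4,-,-]
Step 5: ref 3 -> HIT, frames=[3,4,-,-]
Step 6: ref 3 -> HIT, frames=[3,4,-,-]
Step 7: ref 7 -> FAULT, frames=[3,4,7,-]
Step 8: ref 1 -> FAULT, frames=[3,4,7,1]
Step 9: ref 3 -> HIT, frames=[3,4,7,1]
Step 10: ref 5 -> FAULT, evict 3, frames=[5,4,7,1]
At step 10: evicted page 3

Answer: 3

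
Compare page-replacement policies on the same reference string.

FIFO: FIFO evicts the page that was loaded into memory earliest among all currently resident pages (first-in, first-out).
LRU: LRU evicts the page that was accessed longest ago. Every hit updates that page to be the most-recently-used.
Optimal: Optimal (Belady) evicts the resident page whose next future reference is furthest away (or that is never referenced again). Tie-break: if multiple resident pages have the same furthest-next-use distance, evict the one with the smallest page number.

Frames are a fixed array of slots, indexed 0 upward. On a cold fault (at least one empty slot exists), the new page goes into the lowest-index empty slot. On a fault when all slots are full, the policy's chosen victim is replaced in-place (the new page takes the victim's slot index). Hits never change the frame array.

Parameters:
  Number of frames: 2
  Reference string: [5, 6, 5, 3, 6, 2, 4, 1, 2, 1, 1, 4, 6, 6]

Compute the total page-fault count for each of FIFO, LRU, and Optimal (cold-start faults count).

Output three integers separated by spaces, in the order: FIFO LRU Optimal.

Answer: 9 10 8

Derivation:
--- FIFO ---
  step 0: ref 5 -> FAULT, frames=[5,-] (faults so far: 1)
  step 1: ref 6 -> FAULT, frames=[5,6] (faults so far: 2)
  step 2: ref 5 -> HIT, frames=[5,6] (faults so far: 2)
  step 3: ref 3 -> FAULT, evict 5, frames=[3,6] (faults so far: 3)
  step 4: ref 6 -> HIT, frames=[3,6] (faults so far: 3)
  step 5: ref 2 -> FAULT, evict 6, frames=[3,2] (faults so far: 4)
  step 6: ref 4 -> FAULT, evict 3, frames=[4,2] (faults so far: 5)
  step 7: ref 1 -> FAULT, evict 2, frames=[4,1] (faults so far: 6)
  step 8: ref 2 -> FAULT, evict 4, frames=[2,1] (faults so far: 7)
  step 9: ref 1 -> HIT, frames=[2,1] (faults so far: 7)
  step 10: ref 1 -> HIT, frames=[2,1] (faults so far: 7)
  step 11: ref 4 -> FAULT, evict 1, frames=[2,4] (faults so far: 8)
  step 12: ref 6 -> FAULT, evict 2, frames=[6,4] (faults so far: 9)
  step 13: ref 6 -> HIT, frames=[6,4] (faults so far: 9)
  FIFO total faults: 9
--- LRU ---
  step 0: ref 5 -> FAULT, frames=[5,-] (faults so far: 1)
  step 1: ref 6 -> FAULT, frames=[5,6] (faults so far: 2)
  step 2: ref 5 -> HIT, frames=[5,6] (faults so far: 2)
  step 3: ref 3 -> FAULT, evict 6, frames=[5,3] (faults so far: 3)
  step 4: ref 6 -> FAULT, evict 5, frames=[6,3] (faults so far: 4)
  step 5: ref 2 -> FAULT, evict 3, frames=[6,2] (faults so far: 5)
  step 6: ref 4 -> FAULT, evict 6, frames=[4,2] (faults so far: 6)
  step 7: ref 1 -> FAULT, evict 2, frames=[4,1] (faults so far: 7)
  step 8: ref 2 -> FAULT, evict 4, frames=[2,1] (faults so far: 8)
  step 9: ref 1 -> HIT, frames=[2,1] (faults so far: 8)
  step 10: ref 1 -> HIT, frames=[2,1] (faults so far: 8)
  step 11: ref 4 -> FAULT, evict 2, frames=[4,1] (faults so far: 9)
  step 12: ref 6 -> FAULT, evict 1, frames=[4,6] (faults so far: 10)
  step 13: ref 6 -> HIT, frames=[4,6] (faults so far: 10)
  LRU total faults: 10
--- Optimal ---
  step 0: ref 5 -> FAULT, frames=[5,-] (faults so far: 1)
  step 1: ref 6 -> FAULT, frames=[5,6] (faults so far: 2)
  step 2: ref 5 -> HIT, frames=[5,6] (faults so far: 2)
  step 3: ref 3 -> FAULT, evict 5, frames=[3,6] (faults so far: 3)
  step 4: ref 6 -> HIT, frames=[3,6] (faults so far: 3)
  step 5: ref 2 -> FAULT, evict 3, frames=[2,6] (faults so far: 4)
  step 6: ref 4 -> FAULT, evict 6, frames=[2,4] (faults so far: 5)
  step 7: ref 1 -> FAULT, evict 4, frames=[2,1] (faults so far: 6)
  step 8: ref 2 -> HIT, frames=[2,1] (faults so far: 6)
  step 9: ref 1 -> HIT, frames=[2,1] (faults so far: 6)
  step 10: ref 1 -> HIT, frames=[2,1] (faults so far: 6)
  step 11: ref 4 -> FAULT, evict 1, frames=[2,4] (faults so far: 7)
  step 12: ref 6 -> FAULT, evict 2, frames=[6,4] (faults so far: 8)
  step 13: ref 6 -> HIT, frames=[6,4] (faults so far: 8)
  Optimal total faults: 8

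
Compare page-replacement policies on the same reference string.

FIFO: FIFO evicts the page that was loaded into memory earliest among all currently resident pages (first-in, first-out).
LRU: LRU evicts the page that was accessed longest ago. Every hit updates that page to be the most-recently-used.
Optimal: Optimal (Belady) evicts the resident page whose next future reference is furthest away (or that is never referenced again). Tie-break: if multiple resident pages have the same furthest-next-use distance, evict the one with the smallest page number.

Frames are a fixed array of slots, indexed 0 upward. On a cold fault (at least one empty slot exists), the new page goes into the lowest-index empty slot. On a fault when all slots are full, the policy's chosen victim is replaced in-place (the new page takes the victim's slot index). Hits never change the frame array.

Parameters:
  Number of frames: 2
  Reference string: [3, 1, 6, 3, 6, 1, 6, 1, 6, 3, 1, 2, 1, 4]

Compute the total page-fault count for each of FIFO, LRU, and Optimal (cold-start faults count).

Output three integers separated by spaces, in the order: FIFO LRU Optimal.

--- FIFO ---
  step 0: ref 3 -> FAULT, frames=[3,-] (faults so far: 1)
  step 1: ref 1 -> FAULT, frames=[3,1] (faults so far: 2)
  step 2: ref 6 -> FAULT, evict 3, frames=[6,1] (faults so far: 3)
  step 3: ref 3 -> FAULT, evict 1, frames=[6,3] (faults so far: 4)
  step 4: ref 6 -> HIT, frames=[6,3] (faults so far: 4)
  step 5: ref 1 -> FAULT, evict 6, frames=[1,3] (faults so far: 5)
  step 6: ref 6 -> FAULT, evict 3, frames=[1,6] (faults so far: 6)
  step 7: ref 1 -> HIT, frames=[1,6] (faults so far: 6)
  step 8: ref 6 -> HIT, frames=[1,6] (faults so far: 6)
  step 9: ref 3 -> FAULT, evict 1, frames=[3,6] (faults so far: 7)
  step 10: ref 1 -> FAULT, evict 6, frames=[3,1] (faults so far: 8)
  step 11: ref 2 -> FAULT, evict 3, frames=[2,1] (faults so far: 9)
  step 12: ref 1 -> HIT, frames=[2,1] (faults so far: 9)
  step 13: ref 4 -> FAULT, evict 1, frames=[2,4] (faults so far: 10)
  FIFO total faults: 10
--- LRU ---
  step 0: ref 3 -> FAULT, frames=[3,-] (faults so far: 1)
  step 1: ref 1 -> FAULT, frames=[3,1] (faults so far: 2)
  step 2: ref 6 -> FAULT, evict 3, frames=[6,1] (faults so far: 3)
  step 3: ref 3 -> FAULT, evict 1, frames=[6,3] (faults so far: 4)
  step 4: ref 6 -> HIT, frames=[6,3] (faults so far: 4)
  step 5: ref 1 -> FAULT, evict 3, frames=[6,1] (faults so far: 5)
  step 6: ref 6 -> HIT, frames=[6,1] (faults so far: 5)
  step 7: ref 1 -> HIT, frames=[6,1] (faults so far: 5)
  step 8: ref 6 -> HIT, frames=[6,1] (faults so far: 5)
  step 9: ref 3 -> FAULT, evict 1, frames=[6,3] (faults so far: 6)
  step 10: ref 1 -> FAULT, evict 6, frames=[1,3] (faults so far: 7)
  step 11: ref 2 -> FAULT, evict 3, frames=[1,2] (faults so far: 8)
  step 12: ref 1 -> HIT, frames=[1,2] (faults so far: 8)
  step 13: ref 4 -> FAULT, evict 2, frames=[1,4] (faults so far: 9)
  LRU total faults: 9
--- Optimal ---
  step 0: ref 3 -> FAULT, frames=[3,-] (faults so far: 1)
  step 1: ref 1 -> FAULT, frames=[3,1] (faults so far: 2)
  step 2: ref 6 -> FAULT, evict 1, frames=[3,6] (faults so far: 3)
  step 3: ref 3 -> HIT, frames=[3,6] (faults so far: 3)
  step 4: ref 6 -> HIT, frames=[3,6] (faults so far: 3)
  step 5: ref 1 -> FAULT, evict 3, frames=[1,6] (faults so far: 4)
  step 6: ref 6 -> HIT, frames=[1,6] (faults so far: 4)
  step 7: ref 1 -> HIT, frames=[1,6] (faults so far: 4)
  step 8: ref 6 -> HIT, frames=[1,6] (faults so far: 4)
  step 9: ref 3 -> FAULT, evict 6, frames=[1,3] (faults so far: 5)
  step 10: ref 1 -> HIT, frames=[1,3] (faults so far: 5)
  step 11: ref 2 -> FAULT, evict 3, frames=[1,2] (faults so far: 6)
  step 12: ref 1 -> HIT, frames=[1,2] (faults so far: 6)
  step 13: ref 4 -> FAULT, evict 1, frames=[4,2] (faults so far: 7)
  Optimal total faults: 7

Answer: 10 9 7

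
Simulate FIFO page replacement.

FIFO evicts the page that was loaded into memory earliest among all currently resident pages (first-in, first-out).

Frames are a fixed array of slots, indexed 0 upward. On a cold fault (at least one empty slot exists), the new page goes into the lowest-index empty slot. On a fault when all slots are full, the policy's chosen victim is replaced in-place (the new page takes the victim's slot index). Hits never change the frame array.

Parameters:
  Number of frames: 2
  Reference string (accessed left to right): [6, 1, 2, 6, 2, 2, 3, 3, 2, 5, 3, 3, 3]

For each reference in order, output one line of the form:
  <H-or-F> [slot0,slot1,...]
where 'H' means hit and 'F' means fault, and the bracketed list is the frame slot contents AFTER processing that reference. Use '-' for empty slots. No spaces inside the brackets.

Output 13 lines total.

F [6,-]
F [6,1]
F [2,1]
F [2,6]
H [2,6]
H [2,6]
F [3,6]
H [3,6]
F [3,2]
F [5,2]
F [5,3]
H [5,3]
H [5,3]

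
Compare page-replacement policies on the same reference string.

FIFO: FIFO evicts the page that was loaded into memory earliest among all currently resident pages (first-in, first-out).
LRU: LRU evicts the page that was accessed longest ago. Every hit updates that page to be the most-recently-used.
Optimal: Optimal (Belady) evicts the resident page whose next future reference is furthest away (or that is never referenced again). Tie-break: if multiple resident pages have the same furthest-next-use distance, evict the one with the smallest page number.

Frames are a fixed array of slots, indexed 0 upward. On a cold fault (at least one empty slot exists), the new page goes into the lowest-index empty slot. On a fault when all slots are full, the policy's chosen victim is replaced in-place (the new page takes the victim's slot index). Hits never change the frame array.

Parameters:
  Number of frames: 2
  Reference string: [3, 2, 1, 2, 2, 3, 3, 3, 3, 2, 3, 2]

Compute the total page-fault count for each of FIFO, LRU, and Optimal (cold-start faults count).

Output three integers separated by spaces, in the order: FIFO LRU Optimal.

Answer: 5 4 4

Derivation:
--- FIFO ---
  step 0: ref 3 -> FAULT, frames=[3,-] (faults so far: 1)
  step 1: ref 2 -> FAULT, frames=[3,2] (faults so far: 2)
  step 2: ref 1 -> FAULT, evict 3, frames=[1,2] (faults so far: 3)
  step 3: ref 2 -> HIT, frames=[1,2] (faults so far: 3)
  step 4: ref 2 -> HIT, frames=[1,2] (faults so far: 3)
  step 5: ref 3 -> FAULT, evict 2, frames=[1,3] (faults so far: 4)
  step 6: ref 3 -> HIT, frames=[1,3] (faults so far: 4)
  step 7: ref 3 -> HIT, frames=[1,3] (faults so far: 4)
  step 8: ref 3 -> HIT, frames=[1,3] (faults so far: 4)
  step 9: ref 2 -> FAULT, evict 1, frames=[2,3] (faults so far: 5)
  step 10: ref 3 -> HIT, frames=[2,3] (faults so far: 5)
  step 11: ref 2 -> HIT, frames=[2,3] (faults so far: 5)
  FIFO total faults: 5
--- LRU ---
  step 0: ref 3 -> FAULT, frames=[3,-] (faults so far: 1)
  step 1: ref 2 -> FAULT, frames=[3,2] (faults so far: 2)
  step 2: ref 1 -> FAULT, evict 3, frames=[1,2] (faults so far: 3)
  step 3: ref 2 -> HIT, frames=[1,2] (faults so far: 3)
  step 4: ref 2 -> HIT, frames=[1,2] (faults so far: 3)
  step 5: ref 3 -> FAULT, evict 1, frames=[3,2] (faults so far: 4)
  step 6: ref 3 -> HIT, frames=[3,2] (faults so far: 4)
  step 7: ref 3 -> HIT, frames=[3,2] (faults so far: 4)
  step 8: ref 3 -> HIT, frames=[3,2] (faults so far: 4)
  step 9: ref 2 -> HIT, frames=[3,2] (faults so far: 4)
  step 10: ref 3 -> HIT, frames=[3,2] (faults so far: 4)
  step 11: ref 2 -> HIT, frames=[3,2] (faults so far: 4)
  LRU total faults: 4
--- Optimal ---
  step 0: ref 3 -> FAULT, frames=[3,-] (faults so far: 1)
  step 1: ref 2 -> FAULT, frames=[3,2] (faults so far: 2)
  step 2: ref 1 -> FAULT, evict 3, frames=[1,2] (faults so far: 3)
  step 3: ref 2 -> HIT, frames=[1,2] (faults so far: 3)
  step 4: ref 2 -> HIT, frames=[1,2] (faults so far: 3)
  step 5: ref 3 -> FAULT, evict 1, frames=[3,2] (faults so far: 4)
  step 6: ref 3 -> HIT, frames=[3,2] (faults so far: 4)
  step 7: ref 3 -> HIT, frames=[3,2] (faults so far: 4)
  step 8: ref 3 -> HIT, frames=[3,2] (faults so far: 4)
  step 9: ref 2 -> HIT, frames=[3,2] (faults so far: 4)
  step 10: ref 3 -> HIT, frames=[3,2] (faults so far: 4)
  step 11: ref 2 -> HIT, frames=[3,2] (faults so far: 4)
  Optimal total faults: 4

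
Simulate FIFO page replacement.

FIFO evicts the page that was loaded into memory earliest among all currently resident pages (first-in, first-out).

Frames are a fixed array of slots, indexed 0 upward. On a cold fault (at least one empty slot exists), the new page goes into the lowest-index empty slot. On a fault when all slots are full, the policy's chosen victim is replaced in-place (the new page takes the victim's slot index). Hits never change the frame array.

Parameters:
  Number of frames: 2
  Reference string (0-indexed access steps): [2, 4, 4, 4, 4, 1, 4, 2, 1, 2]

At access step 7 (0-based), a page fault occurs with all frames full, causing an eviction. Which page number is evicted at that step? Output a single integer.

Step 0: ref 2 -> FAULT, frames=[2,-]
Step 1: ref 4 -> FAULT, frames=[2,4]
Step 2: ref 4 -> HIT, frames=[2,4]
Step 3: ref 4 -> HIT, frames=[2,4]
Step 4: ref 4 -> HIT, frames=[2,4]
Step 5: ref 1 -> FAULT, evict 2, frames=[1,4]
Step 6: ref 4 -> HIT, frames=[1,4]
Step 7: ref 2 -> FAULT, evict 4, frames=[1,2]
At step 7: evicted page 4

Answer: 4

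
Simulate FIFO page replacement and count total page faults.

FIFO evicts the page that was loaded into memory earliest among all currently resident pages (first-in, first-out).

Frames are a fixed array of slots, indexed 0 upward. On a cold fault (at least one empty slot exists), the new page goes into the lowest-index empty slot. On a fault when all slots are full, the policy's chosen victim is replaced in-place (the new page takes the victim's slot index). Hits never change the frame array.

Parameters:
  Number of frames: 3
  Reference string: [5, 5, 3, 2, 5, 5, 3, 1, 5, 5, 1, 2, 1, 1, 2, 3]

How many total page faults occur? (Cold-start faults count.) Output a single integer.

Answer: 6

Derivation:
Step 0: ref 5 → FAULT, frames=[5,-,-]
Step 1: ref 5 → HIT, frames=[5,-,-]
Step 2: ref 3 → FAULT, frames=[5,3,-]
Step 3: ref 2 → FAULT, frames=[5,3,2]
Step 4: ref 5 → HIT, frames=[5,3,2]
Step 5: ref 5 → HIT, frames=[5,3,2]
Step 6: ref 3 → HIT, frames=[5,3,2]
Step 7: ref 1 → FAULT (evict 5), frames=[1,3,2]
Step 8: ref 5 → FAULT (evict 3), frames=[1,5,2]
Step 9: ref 5 → HIT, frames=[1,5,2]
Step 10: ref 1 → HIT, frames=[1,5,2]
Step 11: ref 2 → HIT, frames=[1,5,2]
Step 12: ref 1 → HIT, frames=[1,5,2]
Step 13: ref 1 → HIT, frames=[1,5,2]
Step 14: ref 2 → HIT, frames=[1,5,2]
Step 15: ref 3 → FAULT (evict 2), frames=[1,5,3]
Total faults: 6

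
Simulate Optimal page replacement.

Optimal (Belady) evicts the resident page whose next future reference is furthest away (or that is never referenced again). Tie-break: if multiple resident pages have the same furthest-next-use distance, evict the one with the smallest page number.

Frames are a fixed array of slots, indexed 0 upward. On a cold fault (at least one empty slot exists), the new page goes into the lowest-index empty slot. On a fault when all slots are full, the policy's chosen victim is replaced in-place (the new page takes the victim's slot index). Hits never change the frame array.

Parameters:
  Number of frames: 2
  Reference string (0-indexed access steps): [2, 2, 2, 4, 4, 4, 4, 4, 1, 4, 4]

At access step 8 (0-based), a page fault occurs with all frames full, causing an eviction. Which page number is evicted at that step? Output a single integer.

Step 0: ref 2 -> FAULT, frames=[2,-]
Step 1: ref 2 -> HIT, frames=[2,-]
Step 2: ref 2 -> HIT, frames=[2,-]
Step 3: ref 4 -> FAULT, frames=[2,4]
Step 4: ref 4 -> HIT, frames=[2,4]
Step 5: ref 4 -> HIT, frames=[2,4]
Step 6: ref 4 -> HIT, frames=[2,4]
Step 7: ref 4 -> HIT, frames=[2,4]
Step 8: ref 1 -> FAULT, evict 2, frames=[1,4]
At step 8: evicted page 2

Answer: 2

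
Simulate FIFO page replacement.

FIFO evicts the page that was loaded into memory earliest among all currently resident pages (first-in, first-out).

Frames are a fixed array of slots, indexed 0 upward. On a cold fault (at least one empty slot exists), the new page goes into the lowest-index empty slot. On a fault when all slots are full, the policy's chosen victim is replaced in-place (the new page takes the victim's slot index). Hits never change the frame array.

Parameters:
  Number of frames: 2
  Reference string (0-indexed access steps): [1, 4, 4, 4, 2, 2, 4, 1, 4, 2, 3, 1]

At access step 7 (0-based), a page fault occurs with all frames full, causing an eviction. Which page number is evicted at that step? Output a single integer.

Answer: 4

Derivation:
Step 0: ref 1 -> FAULT, frames=[1,-]
Step 1: ref 4 -> FAULT, frames=[1,4]
Step 2: ref 4 -> HIT, frames=[1,4]
Step 3: ref 4 -> HIT, frames=[1,4]
Step 4: ref 2 -> FAULT, evict 1, frames=[2,4]
Step 5: ref 2 -> HIT, frames=[2,4]
Step 6: ref 4 -> HIT, frames=[2,4]
Step 7: ref 1 -> FAULT, evict 4, frames=[2,1]
At step 7: evicted page 4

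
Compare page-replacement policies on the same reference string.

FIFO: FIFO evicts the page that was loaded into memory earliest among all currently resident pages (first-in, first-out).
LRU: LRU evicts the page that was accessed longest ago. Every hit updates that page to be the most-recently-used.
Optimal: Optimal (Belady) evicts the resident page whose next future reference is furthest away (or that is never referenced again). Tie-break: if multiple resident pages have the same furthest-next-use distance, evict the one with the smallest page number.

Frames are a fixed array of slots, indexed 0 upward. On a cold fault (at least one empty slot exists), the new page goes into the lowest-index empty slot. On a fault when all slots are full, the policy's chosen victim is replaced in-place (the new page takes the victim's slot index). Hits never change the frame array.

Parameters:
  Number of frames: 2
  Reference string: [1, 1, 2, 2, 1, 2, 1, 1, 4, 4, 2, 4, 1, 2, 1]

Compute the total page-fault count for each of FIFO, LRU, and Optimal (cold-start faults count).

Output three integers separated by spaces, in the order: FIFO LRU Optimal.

Answer: 5 6 4

Derivation:
--- FIFO ---
  step 0: ref 1 -> FAULT, frames=[1,-] (faults so far: 1)
  step 1: ref 1 -> HIT, frames=[1,-] (faults so far: 1)
  step 2: ref 2 -> FAULT, frames=[1,2] (faults so far: 2)
  step 3: ref 2 -> HIT, frames=[1,2] (faults so far: 2)
  step 4: ref 1 -> HIT, frames=[1,2] (faults so far: 2)
  step 5: ref 2 -> HIT, frames=[1,2] (faults so far: 2)
  step 6: ref 1 -> HIT, frames=[1,2] (faults so far: 2)
  step 7: ref 1 -> HIT, frames=[1,2] (faults so far: 2)
  step 8: ref 4 -> FAULT, evict 1, frames=[4,2] (faults so far: 3)
  step 9: ref 4 -> HIT, frames=[4,2] (faults so far: 3)
  step 10: ref 2 -> HIT, frames=[4,2] (faults so far: 3)
  step 11: ref 4 -> HIT, frames=[4,2] (faults so far: 3)
  step 12: ref 1 -> FAULT, evict 2, frames=[4,1] (faults so far: 4)
  step 13: ref 2 -> FAULT, evict 4, frames=[2,1] (faults so far: 5)
  step 14: ref 1 -> HIT, frames=[2,1] (faults so far: 5)
  FIFO total faults: 5
--- LRU ---
  step 0: ref 1 -> FAULT, frames=[1,-] (faults so far: 1)
  step 1: ref 1 -> HIT, frames=[1,-] (faults so far: 1)
  step 2: ref 2 -> FAULT, frames=[1,2] (faults so far: 2)
  step 3: ref 2 -> HIT, frames=[1,2] (faults so far: 2)
  step 4: ref 1 -> HIT, frames=[1,2] (faults so far: 2)
  step 5: ref 2 -> HIT, frames=[1,2] (faults so far: 2)
  step 6: ref 1 -> HIT, frames=[1,2] (faults so far: 2)
  step 7: ref 1 -> HIT, frames=[1,2] (faults so far: 2)
  step 8: ref 4 -> FAULT, evict 2, frames=[1,4] (faults so far: 3)
  step 9: ref 4 -> HIT, frames=[1,4] (faults so far: 3)
  step 10: ref 2 -> FAULT, evict 1, frames=[2,4] (faults so far: 4)
  step 11: ref 4 -> HIT, frames=[2,4] (faults so far: 4)
  step 12: ref 1 -> FAULT, evict 2, frames=[1,4] (faults so far: 5)
  step 13: ref 2 -> FAULT, evict 4, frames=[1,2] (faults so far: 6)
  step 14: ref 1 -> HIT, frames=[1,2] (faults so far: 6)
  LRU total faults: 6
--- Optimal ---
  step 0: ref 1 -> FAULT, frames=[1,-] (faults so far: 1)
  step 1: ref 1 -> HIT, frames=[1,-] (faults so far: 1)
  step 2: ref 2 -> FAULT, frames=[1,2] (faults so far: 2)
  step 3: ref 2 -> HIT, frames=[1,2] (faults so far: 2)
  step 4: ref 1 -> HIT, frames=[1,2] (faults so far: 2)
  step 5: ref 2 -> HIT, frames=[1,2] (faults so far: 2)
  step 6: ref 1 -> HIT, frames=[1,2] (faults so far: 2)
  step 7: ref 1 -> HIT, frames=[1,2] (faults so far: 2)
  step 8: ref 4 -> FAULT, evict 1, frames=[4,2] (faults so far: 3)
  step 9: ref 4 -> HIT, frames=[4,2] (faults so far: 3)
  step 10: ref 2 -> HIT, frames=[4,2] (faults so far: 3)
  step 11: ref 4 -> HIT, frames=[4,2] (faults so far: 3)
  step 12: ref 1 -> FAULT, evict 4, frames=[1,2] (faults so far: 4)
  step 13: ref 2 -> HIT, frames=[1,2] (faults so far: 4)
  step 14: ref 1 -> HIT, frames=[1,2] (faults so far: 4)
  Optimal total faults: 4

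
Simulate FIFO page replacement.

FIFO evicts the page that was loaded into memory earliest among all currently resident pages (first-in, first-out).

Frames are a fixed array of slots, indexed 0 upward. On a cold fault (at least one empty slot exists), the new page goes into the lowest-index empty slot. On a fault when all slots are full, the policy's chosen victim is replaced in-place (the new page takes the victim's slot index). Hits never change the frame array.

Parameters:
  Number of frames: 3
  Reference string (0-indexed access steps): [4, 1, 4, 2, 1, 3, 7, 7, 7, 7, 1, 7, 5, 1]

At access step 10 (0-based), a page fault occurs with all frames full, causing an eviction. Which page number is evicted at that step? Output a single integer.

Step 0: ref 4 -> FAULT, frames=[4,-,-]
Step 1: ref 1 -> FAULT, frames=[4,1,-]
Step 2: ref 4 -> HIT, frames=[4,1,-]
Step 3: ref 2 -> FAULT, frames=[4,1,2]
Step 4: ref 1 -> HIT, frames=[4,1,2]
Step 5: ref 3 -> FAULT, evict 4, frames=[3,1,2]
Step 6: ref 7 -> FAULT, evict 1, frames=[3,7,2]
Step 7: ref 7 -> HIT, frames=[3,7,2]
Step 8: ref 7 -> HIT, frames=[3,7,2]
Step 9: ref 7 -> HIT, frames=[3,7,2]
Step 10: ref 1 -> FAULT, evict 2, frames=[3,7,1]
At step 10: evicted page 2

Answer: 2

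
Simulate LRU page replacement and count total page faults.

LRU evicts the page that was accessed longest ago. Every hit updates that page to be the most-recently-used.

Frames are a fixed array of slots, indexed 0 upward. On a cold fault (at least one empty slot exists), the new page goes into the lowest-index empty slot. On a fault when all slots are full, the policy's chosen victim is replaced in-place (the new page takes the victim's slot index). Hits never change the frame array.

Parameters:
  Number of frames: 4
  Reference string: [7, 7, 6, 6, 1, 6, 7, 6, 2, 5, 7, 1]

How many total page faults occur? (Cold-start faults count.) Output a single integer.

Step 0: ref 7 → FAULT, frames=[7,-,-,-]
Step 1: ref 7 → HIT, frames=[7,-,-,-]
Step 2: ref 6 → FAULT, frames=[7,6,-,-]
Step 3: ref 6 → HIT, frames=[7,6,-,-]
Step 4: ref 1 → FAULT, frames=[7,6,1,-]
Step 5: ref 6 → HIT, frames=[7,6,1,-]
Step 6: ref 7 → HIT, frames=[7,6,1,-]
Step 7: ref 6 → HIT, frames=[7,6,1,-]
Step 8: ref 2 → FAULT, frames=[7,6,1,2]
Step 9: ref 5 → FAULT (evict 1), frames=[7,6,5,2]
Step 10: ref 7 → HIT, frames=[7,6,5,2]
Step 11: ref 1 → FAULT (evict 6), frames=[7,1,5,2]
Total faults: 6

Answer: 6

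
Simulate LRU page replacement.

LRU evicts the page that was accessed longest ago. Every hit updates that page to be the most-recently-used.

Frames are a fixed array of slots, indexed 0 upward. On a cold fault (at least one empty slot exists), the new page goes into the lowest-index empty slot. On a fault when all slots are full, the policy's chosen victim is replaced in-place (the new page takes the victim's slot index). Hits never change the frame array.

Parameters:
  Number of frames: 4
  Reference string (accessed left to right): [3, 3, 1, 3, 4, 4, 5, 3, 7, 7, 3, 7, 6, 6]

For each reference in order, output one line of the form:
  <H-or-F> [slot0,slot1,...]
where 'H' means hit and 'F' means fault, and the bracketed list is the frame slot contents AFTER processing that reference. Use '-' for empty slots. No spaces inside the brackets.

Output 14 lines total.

F [3,-,-,-]
H [3,-,-,-]
F [3,1,-,-]
H [3,1,-,-]
F [3,1,4,-]
H [3,1,4,-]
F [3,1,4,5]
H [3,1,4,5]
F [3,7,4,5]
H [3,7,4,5]
H [3,7,4,5]
H [3,7,4,5]
F [3,7,6,5]
H [3,7,6,5]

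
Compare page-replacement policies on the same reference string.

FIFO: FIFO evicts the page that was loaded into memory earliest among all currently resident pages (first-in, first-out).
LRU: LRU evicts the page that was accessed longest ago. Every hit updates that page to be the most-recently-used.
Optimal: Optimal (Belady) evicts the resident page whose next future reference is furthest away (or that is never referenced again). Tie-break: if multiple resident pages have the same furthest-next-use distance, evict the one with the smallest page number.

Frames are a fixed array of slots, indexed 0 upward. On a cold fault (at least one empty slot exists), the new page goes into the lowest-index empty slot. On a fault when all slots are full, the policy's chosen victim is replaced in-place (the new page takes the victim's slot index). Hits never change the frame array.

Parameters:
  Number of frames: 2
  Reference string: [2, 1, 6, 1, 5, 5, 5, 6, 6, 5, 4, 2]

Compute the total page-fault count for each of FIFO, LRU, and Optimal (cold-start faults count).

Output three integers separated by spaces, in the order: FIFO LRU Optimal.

--- FIFO ---
  step 0: ref 2 -> FAULT, frames=[2,-] (faults so far: 1)
  step 1: ref 1 -> FAULT, frames=[2,1] (faults so far: 2)
  step 2: ref 6 -> FAULT, evict 2, frames=[6,1] (faults so far: 3)
  step 3: ref 1 -> HIT, frames=[6,1] (faults so far: 3)
  step 4: ref 5 -> FAULT, evict 1, frames=[6,5] (faults so far: 4)
  step 5: ref 5 -> HIT, frames=[6,5] (faults so far: 4)
  step 6: ref 5 -> HIT, frames=[6,5] (faults so far: 4)
  step 7: ref 6 -> HIT, frames=[6,5] (faults so far: 4)
  step 8: ref 6 -> HIT, frames=[6,5] (faults so far: 4)
  step 9: ref 5 -> HIT, frames=[6,5] (faults so far: 4)
  step 10: ref 4 -> FAULT, evict 6, frames=[4,5] (faults so far: 5)
  step 11: ref 2 -> FAULT, evict 5, frames=[4,2] (faults so far: 6)
  FIFO total faults: 6
--- LRU ---
  step 0: ref 2 -> FAULT, frames=[2,-] (faults so far: 1)
  step 1: ref 1 -> FAULT, frames=[2,1] (faults so far: 2)
  step 2: ref 6 -> FAULT, evict 2, frames=[6,1] (faults so far: 3)
  step 3: ref 1 -> HIT, frames=[6,1] (faults so far: 3)
  step 4: ref 5 -> FAULT, evict 6, frames=[5,1] (faults so far: 4)
  step 5: ref 5 -> HIT, frames=[5,1] (faults so far: 4)
  step 6: ref 5 -> HIT, frames=[5,1] (faults so far: 4)
  step 7: ref 6 -> FAULT, evict 1, frames=[5,6] (faults so far: 5)
  step 8: ref 6 -> HIT, frames=[5,6] (faults so far: 5)
  step 9: ref 5 -> HIT, frames=[5,6] (faults so far: 5)
  step 10: ref 4 -> FAULT, evict 6, frames=[5,4] (faults so far: 6)
  step 11: ref 2 -> FAULT, evict 5, frames=[2,4] (faults so far: 7)
  LRU total faults: 7
--- Optimal ---
  step 0: ref 2 -> FAULT, frames=[2,-] (faults so far: 1)
  step 1: ref 1 -> FAULT, frames=[2,1] (faults so far: 2)
  step 2: ref 6 -> FAULT, evict 2, frames=[6,1] (faults so far: 3)
  step 3: ref 1 -> HIT, frames=[6,1] (faults so far: 3)
  step 4: ref 5 -> FAULT, evict 1, frames=[6,5] (faults so far: 4)
  step 5: ref 5 -> HIT, frames=[6,5] (faults so far: 4)
  step 6: ref 5 -> HIT, frames=[6,5] (faults so far: 4)
  step 7: ref 6 -> HIT, frames=[6,5] (faults so far: 4)
  step 8: ref 6 -> HIT, frames=[6,5] (faults so far: 4)
  step 9: ref 5 -> HIT, frames=[6,5] (faults so far: 4)
  step 10: ref 4 -> FAULT, evict 5, frames=[6,4] (faults so far: 5)
  step 11: ref 2 -> FAULT, evict 4, frames=[6,2] (faults so far: 6)
  Optimal total faults: 6

Answer: 6 7 6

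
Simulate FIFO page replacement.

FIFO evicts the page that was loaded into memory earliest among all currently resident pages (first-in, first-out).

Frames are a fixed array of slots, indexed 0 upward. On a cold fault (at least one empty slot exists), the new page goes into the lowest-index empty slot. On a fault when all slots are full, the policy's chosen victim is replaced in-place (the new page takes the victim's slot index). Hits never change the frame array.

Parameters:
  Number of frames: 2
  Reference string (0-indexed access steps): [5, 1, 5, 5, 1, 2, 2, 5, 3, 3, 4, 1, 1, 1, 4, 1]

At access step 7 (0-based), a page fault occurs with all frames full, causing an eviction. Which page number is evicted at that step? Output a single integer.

Step 0: ref 5 -> FAULT, frames=[5,-]
Step 1: ref 1 -> FAULT, frames=[5,1]
Step 2: ref 5 -> HIT, frames=[5,1]
Step 3: ref 5 -> HIT, frames=[5,1]
Step 4: ref 1 -> HIT, frames=[5,1]
Step 5: ref 2 -> FAULT, evict 5, frames=[2,1]
Step 6: ref 2 -> HIT, frames=[2,1]
Step 7: ref 5 -> FAULT, evict 1, frames=[2,5]
At step 7: evicted page 1

Answer: 1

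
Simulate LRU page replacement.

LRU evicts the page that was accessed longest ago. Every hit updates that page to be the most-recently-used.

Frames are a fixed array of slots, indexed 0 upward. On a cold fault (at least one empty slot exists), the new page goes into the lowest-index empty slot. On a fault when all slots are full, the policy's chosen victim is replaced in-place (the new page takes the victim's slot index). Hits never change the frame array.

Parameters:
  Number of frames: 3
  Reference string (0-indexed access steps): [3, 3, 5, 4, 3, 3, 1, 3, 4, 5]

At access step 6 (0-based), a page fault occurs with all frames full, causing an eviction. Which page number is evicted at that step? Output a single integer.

Answer: 5

Derivation:
Step 0: ref 3 -> FAULT, frames=[3,-,-]
Step 1: ref 3 -> HIT, frames=[3,-,-]
Step 2: ref 5 -> FAULT, frames=[3,5,-]
Step 3: ref 4 -> FAULT, frames=[3,5,4]
Step 4: ref 3 -> HIT, frames=[3,5,4]
Step 5: ref 3 -> HIT, frames=[3,5,4]
Step 6: ref 1 -> FAULT, evict 5, frames=[3,1,4]
At step 6: evicted page 5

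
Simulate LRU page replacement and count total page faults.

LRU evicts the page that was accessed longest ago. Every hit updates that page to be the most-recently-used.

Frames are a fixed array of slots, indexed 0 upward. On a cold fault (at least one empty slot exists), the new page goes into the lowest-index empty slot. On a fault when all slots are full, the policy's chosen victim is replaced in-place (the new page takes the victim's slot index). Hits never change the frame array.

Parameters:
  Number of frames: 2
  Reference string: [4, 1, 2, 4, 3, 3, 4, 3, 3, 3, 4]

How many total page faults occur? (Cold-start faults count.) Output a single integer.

Step 0: ref 4 → FAULT, frames=[4,-]
Step 1: ref 1 → FAULT, frames=[4,1]
Step 2: ref 2 → FAULT (evict 4), frames=[2,1]
Step 3: ref 4 → FAULT (evict 1), frames=[2,4]
Step 4: ref 3 → FAULT (evict 2), frames=[3,4]
Step 5: ref 3 → HIT, frames=[3,4]
Step 6: ref 4 → HIT, frames=[3,4]
Step 7: ref 3 → HIT, frames=[3,4]
Step 8: ref 3 → HIT, frames=[3,4]
Step 9: ref 3 → HIT, frames=[3,4]
Step 10: ref 4 → HIT, frames=[3,4]
Total faults: 5

Answer: 5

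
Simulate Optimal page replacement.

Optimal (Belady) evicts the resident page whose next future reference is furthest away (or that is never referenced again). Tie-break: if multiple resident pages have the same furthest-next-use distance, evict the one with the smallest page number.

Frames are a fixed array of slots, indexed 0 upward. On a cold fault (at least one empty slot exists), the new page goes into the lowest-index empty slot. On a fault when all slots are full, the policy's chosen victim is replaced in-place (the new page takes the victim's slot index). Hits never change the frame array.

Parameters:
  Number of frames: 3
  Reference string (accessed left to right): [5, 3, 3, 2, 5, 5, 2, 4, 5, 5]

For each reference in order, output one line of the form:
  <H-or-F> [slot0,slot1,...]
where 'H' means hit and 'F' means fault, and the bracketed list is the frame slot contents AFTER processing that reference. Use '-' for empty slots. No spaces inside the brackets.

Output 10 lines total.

F [5,-,-]
F [5,3,-]
H [5,3,-]
F [5,3,2]
H [5,3,2]
H [5,3,2]
H [5,3,2]
F [5,3,4]
H [5,3,4]
H [5,3,4]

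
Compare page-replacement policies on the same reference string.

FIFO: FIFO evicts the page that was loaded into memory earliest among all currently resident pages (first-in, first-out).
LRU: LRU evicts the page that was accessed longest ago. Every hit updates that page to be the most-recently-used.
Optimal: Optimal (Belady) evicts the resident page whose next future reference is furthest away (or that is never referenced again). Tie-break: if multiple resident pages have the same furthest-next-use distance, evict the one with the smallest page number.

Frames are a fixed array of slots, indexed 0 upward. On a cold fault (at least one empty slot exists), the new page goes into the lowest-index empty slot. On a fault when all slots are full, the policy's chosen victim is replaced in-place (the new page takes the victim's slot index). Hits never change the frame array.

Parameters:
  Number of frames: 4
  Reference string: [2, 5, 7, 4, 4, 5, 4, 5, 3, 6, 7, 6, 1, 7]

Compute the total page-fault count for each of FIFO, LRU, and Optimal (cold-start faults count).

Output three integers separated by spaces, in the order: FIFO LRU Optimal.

Answer: 8 8 7

Derivation:
--- FIFO ---
  step 0: ref 2 -> FAULT, frames=[2,-,-,-] (faults so far: 1)
  step 1: ref 5 -> FAULT, frames=[2,5,-,-] (faults so far: 2)
  step 2: ref 7 -> FAULT, frames=[2,5,7,-] (faults so far: 3)
  step 3: ref 4 -> FAULT, frames=[2,5,7,4] (faults so far: 4)
  step 4: ref 4 -> HIT, frames=[2,5,7,4] (faults so far: 4)
  step 5: ref 5 -> HIT, frames=[2,5,7,4] (faults so far: 4)
  step 6: ref 4 -> HIT, frames=[2,5,7,4] (faults so far: 4)
  step 7: ref 5 -> HIT, frames=[2,5,7,4] (faults so far: 4)
  step 8: ref 3 -> FAULT, evict 2, frames=[3,5,7,4] (faults so far: 5)
  step 9: ref 6 -> FAULT, evict 5, frames=[3,6,7,4] (faults so far: 6)
  step 10: ref 7 -> HIT, frames=[3,6,7,4] (faults so far: 6)
  step 11: ref 6 -> HIT, frames=[3,6,7,4] (faults so far: 6)
  step 12: ref 1 -> FAULT, evict 7, frames=[3,6,1,4] (faults so far: 7)
  step 13: ref 7 -> FAULT, evict 4, frames=[3,6,1,7] (faults so far: 8)
  FIFO total faults: 8
--- LRU ---
  step 0: ref 2 -> FAULT, frames=[2,-,-,-] (faults so far: 1)
  step 1: ref 5 -> FAULT, frames=[2,5,-,-] (faults so far: 2)
  step 2: ref 7 -> FAULT, frames=[2,5,7,-] (faults so far: 3)
  step 3: ref 4 -> FAULT, frames=[2,5,7,4] (faults so far: 4)
  step 4: ref 4 -> HIT, frames=[2,5,7,4] (faults so far: 4)
  step 5: ref 5 -> HIT, frames=[2,5,7,4] (faults so far: 4)
  step 6: ref 4 -> HIT, frames=[2,5,7,4] (faults so far: 4)
  step 7: ref 5 -> HIT, frames=[2,5,7,4] (faults so far: 4)
  step 8: ref 3 -> FAULT, evict 2, frames=[3,5,7,4] (faults so far: 5)
  step 9: ref 6 -> FAULT, evict 7, frames=[3,5,6,4] (faults so far: 6)
  step 10: ref 7 -> FAULT, evict 4, frames=[3,5,6,7] (faults so far: 7)
  step 11: ref 6 -> HIT, frames=[3,5,6,7] (faults so far: 7)
  step 12: ref 1 -> FAULT, evict 5, frames=[3,1,6,7] (faults so far: 8)
  step 13: ref 7 -> HIT, frames=[3,1,6,7] (faults so far: 8)
  LRU total faults: 8
--- Optimal ---
  step 0: ref 2 -> FAULT, frames=[2,-,-,-] (faults so far: 1)
  step 1: ref 5 -> FAULT, frames=[2,5,-,-] (faults so far: 2)
  step 2: ref 7 -> FAULT, frames=[2,5,7,-] (faults so far: 3)
  step 3: ref 4 -> FAULT, frames=[2,5,7,4] (faults so far: 4)
  step 4: ref 4 -> HIT, frames=[2,5,7,4] (faults so far: 4)
  step 5: ref 5 -> HIT, frames=[2,5,7,4] (faults so far: 4)
  step 6: ref 4 -> HIT, frames=[2,5,7,4] (faults so far: 4)
  step 7: ref 5 -> HIT, frames=[2,5,7,4] (faults so far: 4)
  step 8: ref 3 -> FAULT, evict 2, frames=[3,5,7,4] (faults so far: 5)
  step 9: ref 6 -> FAULT, evict 3, frames=[6,5,7,4] (faults so far: 6)
  step 10: ref 7 -> HIT, frames=[6,5,7,4] (faults so far: 6)
  step 11: ref 6 -> HIT, frames=[6,5,7,4] (faults so far: 6)
  step 12: ref 1 -> FAULT, evict 4, frames=[6,5,7,1] (faults so far: 7)
  step 13: ref 7 -> HIT, frames=[6,5,7,1] (faults so far: 7)
  Optimal total faults: 7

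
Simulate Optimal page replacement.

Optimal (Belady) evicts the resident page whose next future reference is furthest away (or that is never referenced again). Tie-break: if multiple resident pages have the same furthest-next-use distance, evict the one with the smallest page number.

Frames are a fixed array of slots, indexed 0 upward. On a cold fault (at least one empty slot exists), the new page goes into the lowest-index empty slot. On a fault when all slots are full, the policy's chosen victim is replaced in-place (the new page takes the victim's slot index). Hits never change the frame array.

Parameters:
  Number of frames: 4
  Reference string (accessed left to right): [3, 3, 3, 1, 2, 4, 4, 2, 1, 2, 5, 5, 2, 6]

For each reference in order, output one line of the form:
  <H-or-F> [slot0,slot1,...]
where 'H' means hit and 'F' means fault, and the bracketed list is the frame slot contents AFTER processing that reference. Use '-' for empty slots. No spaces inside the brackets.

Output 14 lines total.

F [3,-,-,-]
H [3,-,-,-]
H [3,-,-,-]
F [3,1,-,-]
F [3,1,2,-]
F [3,1,2,4]
H [3,1,2,4]
H [3,1,2,4]
H [3,1,2,4]
H [3,1,2,4]
F [3,5,2,4]
H [3,5,2,4]
H [3,5,2,4]
F [3,5,6,4]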